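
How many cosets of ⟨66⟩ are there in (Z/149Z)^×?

ord(66) | φ(149) = 149 − 1 = 148 = 2^2 · 37.
Divisors of 148: 1, 2, 4, 37, 74, 148.
Check 66^d mod 149 for each divisor in increasing order:
66^1 ≡ 66 (mod 149)
66^2 ≡ 35 (mod 149)
66^4 ≡ 33 (mod 149)
66^37 ≡ 105 (mod 149)
66^74 ≡ 148 (mod 149)
66^148 ≡ 1 (mod 149) ✓
So ord_149(66) = 148, hence |⟨66⟩| = 148.
Index = |(Z/149Z)^×| / |⟨66⟩| = 148 / 148 = 1.

1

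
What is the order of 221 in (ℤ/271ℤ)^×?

By Lagrange's theorem, ord_271(221) divides φ(271) = 271 − 1 = 270 = 2 · 3^3 · 5.
Divisors of 270: 1, 2, 3, 5, 6, 9, 10, 15, 18, 27, 30, 45, 54, 90, 135, 270.
Compute 221^d (mod 271) for the divisors d until we hit 1:
221^1 ≡ 221 (mod 271)
221^2 ≡ 61 (mod 271)
221^3 ≡ 202 (mod 271)
221^5 ≡ 127 (mod 271)
221^6 ≡ 154 (mod 271)
221^9 ≡ 214 (mod 271)
221^10 ≡ 140 (mod 271)
221^15 ≡ 165 (mod 271)
221^18 ≡ 268 (mod 271)
221^27 ≡ 171 (mod 271)
221^30 ≡ 125 (mod 271)
221^45 ≡ 29 (mod 271)
221^54 ≡ 244 (mod 271)
221^90 ≡ 28 (mod 271)
221^135 ≡ 270 (mod 271)
221^270 ≡ 1 (mod 271) ✓
Hence ord(221) = 270.

270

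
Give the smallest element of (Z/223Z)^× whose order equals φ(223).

3

φ(223) = 223 − 1 = 222 = 2 · 3 · 37.
Test candidates g = 2, 3, … against the prime factors q ∈ {2, 3, 37} of φ(223): g is a generator iff g^(222/q) ≢ 1 for every such q.
g = 2: 2^111 ≡ 1 — hits 1, so not a primitive root.
g = 3: 3^111 ≡ 222; 3^74 ≡ 183; 3^6 ≡ 60 — none is 1, so 3 is a primitive root.
Hence the least primitive root of 223 is 3.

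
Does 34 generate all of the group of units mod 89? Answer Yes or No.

No

φ(89) = 89 − 1 = 88 = 2^3 · 11.
34 is a primitive root mod 89 iff 34^(φ(89)/q) ≢ 1 for every prime q | φ(89), i.e. q ∈ {2, 11}.
34^44 ≡ 1 (mod 89)  [q = 2: ≡ 1 ✗]
34^8 ≡ 1 (mod 89)  [q = 11: ≡ 1 ✗]
34^44 ≡ 1 shows ord(34) | 44, strictly less than φ(89); not a primitive root.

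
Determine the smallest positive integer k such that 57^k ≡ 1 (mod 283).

ord(57) | φ(283) = 283 − 1 = 282 = 2 · 3 · 47.
Divisors of 282: 1, 2, 3, 6, 47, 94, 141, 282.
Check 57^d mod 283 for each divisor in increasing order:
57^1 ≡ 57 (mod 283)
57^2 ≡ 136 (mod 283)
57^3 ≡ 111 (mod 283)
57^6 ≡ 152 (mod 283)
57^47 ≡ 44 (mod 283)
57^94 ≡ 238 (mod 283)
57^141 ≡ 1 (mod 283) ✓
So ord_283(57) = 141.

141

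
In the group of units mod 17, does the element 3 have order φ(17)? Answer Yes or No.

Yes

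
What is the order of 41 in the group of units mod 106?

52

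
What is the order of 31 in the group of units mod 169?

52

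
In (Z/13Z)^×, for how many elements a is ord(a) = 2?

φ(13) = 13 − 1 = 12 = 2^2 · 3.
(Z/13Z)^× is cyclic (|G| = 12); a cyclic group of order m has exactly φ(d) elements of each order d | m, and none otherwise.
2 | 12, and φ(2) = 2 − 1 = 1.

1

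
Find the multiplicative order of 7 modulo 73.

By Lagrange's theorem, ord_73(7) divides φ(73) = 73 − 1 = 72 = 2^3 · 3^2.
Divisors of 72: 1, 2, 3, 4, 6, 8, 9, 12, 18, 24, 36, 72.
Compute 7^d (mod 73) for the divisors d until we hit 1:
7^1 ≡ 7
7^2 ≡ 49
7^3 ≡ 51
7^4 ≡ 65
7^6 ≡ 46
7^8 ≡ 64
7^9 ≡ 10
7^12 ≡ 72
7^18 ≡ 27
7^24 ≡ 1
The smallest such exponent is 24, so the order of 7 is 24.

24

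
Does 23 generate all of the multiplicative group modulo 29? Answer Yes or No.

No

φ(29) = 29 − 1 = 28 = 2^2 · 7.
It suffices to check that the order of 23 is not a proper divisor of 28: compute 23^(28/q) for q ∈ {2, 7}.
23^14 ≡ 1 (mod 29)  [q = 2: ≡ 1 ✗]
23^4 ≡ 20 (mod 29)  [q = 7: ≢ 1 ✓]
23^14 ≡ 1 shows ord(23) | 14, strictly less than φ(29); not a primitive root.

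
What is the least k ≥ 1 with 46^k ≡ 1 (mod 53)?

By Lagrange's theorem, ord_53(46) divides φ(53) = 53 − 1 = 52 = 2^2 · 13.
Divisors of 52: 1, 2, 4, 13, 26, 52.
Compute 46^d (mod 53) for the divisors d until we hit 1:
46^1 ≡ 46
46^2 ≡ 49
46^4 ≡ 16
46^13 ≡ 1
The smallest such exponent is 13, so the order of 46 is 13.

13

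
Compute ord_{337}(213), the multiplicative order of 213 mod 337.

By Lagrange's theorem, ord_337(213) divides φ(337) = 337 − 1 = 336 = 2^4 · 3 · 7.
Divisors of 336: 1, 2, 3, 4, 6, 7, 8, 12, 14, 16, 21, 24, 28, 42, 48, 56, 84, 112, 168, 336.
Compute 213^d (mod 337) for the divisors d until we hit 1:
213^1 ≡ 213 (mod 337)
213^2 ≡ 211 (mod 337)
213^3 ≡ 122 (mod 337)
213^4 ≡ 37 (mod 337)
213^6 ≡ 56 (mod 337)
213^7 ≡ 133 (mod 337)
213^8 ≡ 21 (mod 337)
213^12 ≡ 103 (mod 337)
213^14 ≡ 165 (mod 337)
213^16 ≡ 104 (mod 337)
213^21 ≡ 40 (mod 337)
213^24 ≡ 162 (mod 337)
213^28 ≡ 265 (mod 337)
213^42 ≡ 252 (mod 337)
213^48 ≡ 295 (mod 337)
213^56 ≡ 129 (mod 337)
213^84 ≡ 148 (mod 337)
213^112 ≡ 128 (mod 337)
213^168 ≡ 336 (mod 337)
213^336 ≡ 1 (mod 337) ✓
The smallest such exponent is 336, so the order of 213 is 336.

336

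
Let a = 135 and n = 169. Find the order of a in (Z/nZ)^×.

52

ord(135) | φ(169) = φ(13^2) = 13·(13−1) = 156 = 2^2 · 3 · 13.
Divisors of 156: 1, 2, 3, 4, 6, 12, 13, 26, 39, 52, 78, 156.
Evaluate successive powers at the divisors of 156:
135^1 ≡ 135 (mod 169)
135^2 ≡ 142 (mod 169)
135^3 ≡ 73 (mod 169)
135^4 ≡ 53 (mod 169)
135^6 ≡ 90 (mod 169)
135^12 ≡ 157 (mod 169)
135^13 ≡ 70 (mod 169)
135^26 ≡ 168 (mod 169)
135^39 ≡ 99 (mod 169)
135^52 ≡ 1 (mod 169) ✓
Therefore the multiplicative order of 135 modulo 169 is 52.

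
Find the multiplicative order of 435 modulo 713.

22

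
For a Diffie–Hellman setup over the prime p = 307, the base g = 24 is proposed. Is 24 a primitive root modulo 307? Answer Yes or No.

No

φ(307) = 307 − 1 = 306 = 2 · 3^2 · 17.
It suffices to check that the order of 24 is not a proper divisor of 306: compute 24^(306/q) for q ∈ {2, 3, 17}.
24^153 ≡ 1 (mod 307)  [q = 2: ≡ 1 ✗]
24^102 ≡ 1 (mod 307)  [q = 3: ≡ 1 ✗]
24^18 ≡ 24 (mod 307)  [q = 17: ≢ 1 ✓]
24^153 ≡ 1 shows ord(24) | 153, strictly less than φ(307); not a primitive root.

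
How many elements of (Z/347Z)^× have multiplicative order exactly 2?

φ(347) = 347 − 1 = 346 = 2 · 173.
Since (Z/347Z)^× is cyclic of order 346, the number of elements of order d is φ(d) when d | 346 and 0 otherwise.
2 | 346, and φ(2) = 2 − 1 = 1.

1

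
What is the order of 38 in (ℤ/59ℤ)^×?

58

Since 38 ∈ (Z/59Z)^×, its order divides φ(59) = 59 − 1 = 58 = 2 · 29.
Divisors of 58: 1, 2, 29, 58.
Check 38^d mod 59 for each divisor in increasing order:
38^1 ≡ 38
38^2 ≡ 28
38^29 ≡ 58
38^58 ≡ 1
So ord_59(38) = 58.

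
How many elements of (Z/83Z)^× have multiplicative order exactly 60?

0

φ(83) = 83 − 1 = 82 = 2 · 41.
(Z/83Z)^× is cyclic (|G| = 82); a cyclic group of order m has exactly φ(d) elements of each order d | m, and none otherwise.
60 does not divide 82, so no element of (Z/83Z)^× has order 60.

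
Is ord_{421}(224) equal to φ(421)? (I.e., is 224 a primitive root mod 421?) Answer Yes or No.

φ(421) = 421 − 1 = 420 = 2^2 · 3 · 5 · 7.
Test 224^(420/q) mod 421 for each prime factor q of 420:
224^210 ≡ 420 (mod 421)  [q = 2: ≢ 1 ✓]
224^140 ≡ 20 (mod 421)  [q = 3: ≢ 1 ✓]
224^84 ≡ 279 (mod 421)  [q = 5: ≢ 1 ✓]
224^60 ≡ 1 (mod 421)  [q = 7: ≡ 1 ✗]
Since 224^60 ≡ 1, the order of 224 divides 60 < 420, so 224 is not a primitive root.

No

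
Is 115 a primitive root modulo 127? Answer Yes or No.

No

φ(127) = 127 − 1 = 126 = 2 · 3^2 · 7.
115 is a primitive root mod 127 iff 115^(φ(127)/q) ≢ 1 for every prime q | φ(127), i.e. q ∈ {2, 3, 7}.
115^63 ≡ 1 (mod 127)  [q = 2: ≡ 1 ✗]
115^42 ≡ 107 (mod 127)  [q = 3: ≢ 1 ✓]
115^18 ≡ 8 (mod 127)  [q = 7: ≢ 1 ✓]
115^63 ≡ 1 shows ord(115) | 63, strictly less than φ(127); not a primitive root.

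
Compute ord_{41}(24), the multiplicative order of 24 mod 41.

ord(24) | φ(41) = 41 − 1 = 40 = 2^3 · 5.
Divisors of 40: 1, 2, 4, 5, 8, 10, 20, 40.
Test each divisor d:
24^1 ≡ 24 (mod 41)
24^2 ≡ 2 (mod 41)
24^4 ≡ 4 (mod 41)
24^5 ≡ 14 (mod 41)
24^8 ≡ 16 (mod 41)
24^10 ≡ 32 (mod 41)
24^20 ≡ 40 (mod 41)
24^40 ≡ 1 (mod 41) ✓
The smallest such exponent is 40, so the order of 24 is 40.

40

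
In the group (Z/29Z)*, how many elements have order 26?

0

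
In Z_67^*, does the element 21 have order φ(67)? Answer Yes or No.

φ(67) = 67 − 1 = 66 = 2 · 3 · 11.
21 is a primitive root mod 67 iff 21^(φ(67)/q) ≢ 1 for every prime q | φ(67), i.e. q ∈ {2, 3, 11}.
21^33 ≡ 1 (mod 67)  [q = 2: ≡ 1 ✗]
21^22 ≡ 29 (mod 67)  [q = 3: ≢ 1 ✓]
21^6 ≡ 24 (mod 67)  [q = 11: ≢ 1 ✓]
21^33 ≡ 1 shows ord(21) | 33, strictly less than φ(67); not a primitive root.

No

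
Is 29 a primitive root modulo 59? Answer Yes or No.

No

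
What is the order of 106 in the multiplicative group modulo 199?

3

ord(106) | φ(199) = 199 − 1 = 198 = 2 · 3^2 · 11.
Divisors of 198: 1, 2, 3, 6, 9, 11, 18, 22, 33, 66, 99, 198.
Evaluate successive powers at the divisors of 198:
106^1 ≡ 106
106^2 ≡ 92
106^3 ≡ 1
The smallest such exponent is 3, so the order of 106 is 3.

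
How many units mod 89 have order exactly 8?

4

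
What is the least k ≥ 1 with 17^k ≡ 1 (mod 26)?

By Lagrange's theorem, ord_26(17) divides φ(26) = φ(2)·φ(13) = 1·12 = 12 = 2^2 · 3.
Divisors of 12: 1, 2, 3, 4, 6, 12.
Test each divisor d:
17^1 ≡ 17 (mod 26)
17^2 ≡ 3 (mod 26)
17^3 ≡ 25 (mod 26)
17^4 ≡ 9 (mod 26)
17^6 ≡ 1 (mod 26) ✓
So ord_26(17) = 6.

6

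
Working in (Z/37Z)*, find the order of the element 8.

The order of 8 must divide φ(37) = 37 − 1 = 36 = 2^2 · 3^2.
Divisors of 36: 1, 2, 3, 4, 6, 9, 12, 18, 36.
Check 8^d mod 37 for each divisor in increasing order:
8^1 ≡ 8 (mod 37)
8^2 ≡ 27 (mod 37)
8^3 ≡ 31 (mod 37)
8^4 ≡ 26 (mod 37)
8^6 ≡ 36 (mod 37)
8^9 ≡ 6 (mod 37)
8^12 ≡ 1 (mod 37) ✓
Therefore the multiplicative order of 8 modulo 37 is 12.

12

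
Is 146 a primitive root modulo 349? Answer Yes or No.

No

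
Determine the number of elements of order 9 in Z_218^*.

φ(218) = φ(2)·φ(109) = 1·108 = 108 = 2^2 · 3^3.
Since (Z/218Z)^× is cyclic of order 108, the number of elements of order d is φ(d) when d | 108 and 0 otherwise.
9 = 3^2 divides 108, and φ(9) = 6.

6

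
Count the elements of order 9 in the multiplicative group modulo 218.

6

φ(218) = φ(2)·φ(109) = 1·108 = 108 = 2^2 · 3^3.
Since (Z/218Z)^× is cyclic of order 108, the number of elements of order d is φ(d) when d | 108 and 0 otherwise.
9 = 3^2 divides 108, and φ(9) = 6.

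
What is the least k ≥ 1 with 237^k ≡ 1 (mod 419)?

The order of 237 must divide φ(419) = 419 − 1 = 418 = 2 · 11 · 19.
Divisors of 418: 1, 2, 11, 19, 22, 38, 209, 418.
Evaluate successive powers at the divisors of 418:
237^1 ≡ 237 (mod 419)
237^2 ≡ 23 (mod 419)
237^11 ≡ 215 (mod 419)
237^19 ≡ 348 (mod 419)
237^22 ≡ 135 (mod 419)
237^38 ≡ 13 (mod 419)
237^209 ≡ 1 (mod 419) ✓
Therefore the multiplicative order of 237 modulo 419 is 209.

209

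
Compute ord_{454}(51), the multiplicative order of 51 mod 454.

226

The order of 51 must divide φ(454) = φ(2)·φ(227) = 1·226 = 226 = 2 · 113.
Divisors of 226: 1, 2, 113, 226.
Test each divisor d:
51^1 ≡ 51 (mod 454)
51^2 ≡ 331 (mod 454)
51^113 ≡ 453 (mod 454)
51^226 ≡ 1 (mod 454) ✓
Therefore the multiplicative order of 51 modulo 454 is 226.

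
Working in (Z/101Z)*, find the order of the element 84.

Since 84 ∈ (Z/101Z)^×, its order divides φ(101) = 101 − 1 = 100 = 2^2 · 5^2.
Divisors of 100: 1, 2, 4, 5, 10, 20, 25, 50, 100.
Evaluate successive powers at the divisors of 100:
84^1 ≡ 84 (mod 101)
84^2 ≡ 87 (mod 101)
84^4 ≡ 95 (mod 101)
84^5 ≡ 1 (mod 101) ✓
The smallest such exponent is 5, so the order of 84 is 5.

5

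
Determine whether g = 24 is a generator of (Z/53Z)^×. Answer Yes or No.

No

φ(53) = 53 − 1 = 52 = 2^2 · 13.
Test 24^(52/q) mod 53 for each prime factor q of 52:
24^26 ≡ 1 (mod 53)  [q = 2: ≡ 1 ✗]
24^4 ≡ 49 (mod 53)  [q = 13: ≢ 1 ✓]
24^26 ≡ 1 shows ord(24) | 26, strictly less than φ(53); not a primitive root.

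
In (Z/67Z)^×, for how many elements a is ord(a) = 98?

0

φ(67) = 67 − 1 = 66 = 2 · 3 · 11.
(Z/67Z)^× is cyclic (|G| = 66); a cyclic group of order m has exactly φ(d) elements of each order d | m, and none otherwise.
Here 66 is not a multiple of 98, so there are no elements of order 98.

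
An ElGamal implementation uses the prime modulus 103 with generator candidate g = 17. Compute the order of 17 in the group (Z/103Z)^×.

ord(17) | φ(103) = 103 − 1 = 102 = 2 · 3 · 17.
Divisors of 102: 1, 2, 3, 6, 17, 34, 51, 102.
Test each divisor d:
17^1 ≡ 17 (mod 103)
17^2 ≡ 83 (mod 103)
17^3 ≡ 72 (mod 103)
17^6 ≡ 34 (mod 103)
17^17 ≡ 46 (mod 103)
17^34 ≡ 56 (mod 103)
17^51 ≡ 1 (mod 103) ✓
So ord_103(17) = 51.

51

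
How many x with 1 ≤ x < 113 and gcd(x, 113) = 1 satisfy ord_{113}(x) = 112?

φ(113) = 113 − 1 = 112 = 2^4 · 7.
(Z/113Z)^× is cyclic (|G| = 112); a cyclic group of order m has exactly φ(d) elements of each order d | m, and none otherwise.
112 = 2^4 · 7 divides 112, and φ(112) = 48.

48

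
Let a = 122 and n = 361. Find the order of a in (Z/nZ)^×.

ord(122) | φ(361) = φ(19^2) = 19·(19−1) = 342 = 2 · 3^2 · 19.
Divisors of 342: 1, 2, 3, 6, 9, 18, 19, 38, 57, 114, 171, 342.
Compute 122^d (mod 361) for the divisors d until we hit 1:
122^1 ≡ 122 (mod 361)
122^2 ≡ 83 (mod 361)
122^3 ≡ 18 (mod 361)
122^6 ≡ 324 (mod 361)
122^9 ≡ 56 (mod 361)
122^18 ≡ 248 (mod 361)
122^19 ≡ 293 (mod 361)
122^38 ≡ 292 (mod 361)
122^57 ≡ 360 (mod 361)
122^114 ≡ 1 (mod 361) ✓
Hence ord(122) = 114.

114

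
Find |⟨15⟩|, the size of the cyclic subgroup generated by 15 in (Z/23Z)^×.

22

By Lagrange's theorem, ord_23(15) divides φ(23) = 23 − 1 = 22 = 2 · 11.
Divisors of 22: 1, 2, 11, 22.
Compute 15^d (mod 23) for the divisors d until we hit 1:
15^1 ≡ 15
15^2 ≡ 18
15^11 ≡ 22
15^22 ≡ 1
Hence ord(15) = 22.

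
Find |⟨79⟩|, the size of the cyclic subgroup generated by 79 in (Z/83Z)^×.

82

Since 79 ∈ (Z/83Z)^×, its order divides φ(83) = 83 − 1 = 82 = 2 · 41.
Divisors of 82: 1, 2, 41, 82.
Check 79^d mod 83 for each divisor in increasing order:
79^1 ≡ 79 (mod 83)
79^2 ≡ 16 (mod 83)
79^41 ≡ 82 (mod 83)
79^82 ≡ 1 (mod 83) ✓
Therefore the multiplicative order of 79 modulo 83 is 82.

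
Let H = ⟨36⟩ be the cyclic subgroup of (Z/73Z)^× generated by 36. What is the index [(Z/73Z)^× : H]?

4

By Lagrange's theorem, ord_73(36) divides φ(73) = 73 − 1 = 72 = 2^3 · 3^2.
Divisors of 72: 1, 2, 3, 4, 6, 8, 9, 12, 18, 24, 36, 72.
Check 36^d mod 73 for each divisor in increasing order:
36^1 ≡ 36
36^2 ≡ 55
36^3 ≡ 9
36^4 ≡ 32
36^6 ≡ 8
36^8 ≡ 2
36^9 ≡ 72
36^12 ≡ 64
36^18 ≡ 1
The order of 36 is 18, so the subgroup it generates has 18 elements.
[(Z/73Z)^× : ⟨36⟩] = 72/18 = 4.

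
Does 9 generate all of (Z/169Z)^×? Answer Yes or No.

No

φ(169) = φ(13^2) = 13·(13−1) = 156 = 2^2 · 3 · 13.
Test 9^(156/q) mod 169 for each prime factor q of 156:
9^78 ≡ 1 (mod 169)  [q = 2: ≡ 1 ✗]
9^52 ≡ 22 (mod 169)  [q = 3: ≢ 1 ✓]
9^12 ≡ 40 (mod 169)  [q = 13: ≢ 1 ✓]
The check at q = 2 fails, so 9 generates a proper subgroup.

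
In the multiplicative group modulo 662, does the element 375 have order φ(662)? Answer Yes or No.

φ(662) = φ(2)·φ(331) = 1·330 = 330 = 2 · 3 · 5 · 11.
Test 375^(330/q) mod 662 for each prime factor q of 330:
375^165 ≡ 661 (mod 662)  [q = 2: ≢ 1 ✓]
375^110 ≡ 299 (mod 662)  [q = 3: ≢ 1 ✓]
375^66 ≡ 481 (mod 662)  [q = 5: ≢ 1 ✓]
375^30 ≡ 511 (mod 662)  [q = 11: ≢ 1 ✓]
None equal 1, so ord_662(375) = 330: 375 is a primitive root.

Yes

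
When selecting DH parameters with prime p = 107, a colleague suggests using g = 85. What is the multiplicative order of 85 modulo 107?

The order of 85 must divide φ(107) = 107 − 1 = 106 = 2 · 53.
Divisors of 106: 1, 2, 53, 106.
Evaluate successive powers at the divisors of 106:
85^1 ≡ 85
85^2 ≡ 56
85^53 ≡ 1
Hence ord(85) = 53.

53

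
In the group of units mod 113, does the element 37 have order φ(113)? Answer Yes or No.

Yes

φ(113) = 113 − 1 = 112 = 2^4 · 7.
37 is a primitive root mod 113 iff 37^(φ(113)/q) ≢ 1 for every prime q | φ(113), i.e. q ∈ {2, 7}.
37^56 ≡ 112 (mod 113)  [q = 2: ≢ 1 ✓]
37^16 ≡ 106 (mod 113)  [q = 7: ≢ 1 ✓]
None equal 1, so ord_113(37) = 112: 37 is a primitive root.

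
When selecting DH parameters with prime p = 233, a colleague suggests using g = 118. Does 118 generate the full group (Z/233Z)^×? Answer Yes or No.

Yes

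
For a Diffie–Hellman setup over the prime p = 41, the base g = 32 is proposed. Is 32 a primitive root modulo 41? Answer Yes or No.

No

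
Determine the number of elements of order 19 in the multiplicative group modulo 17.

φ(17) = 17 − 1 = 16 = 2^4.
(Z/17Z)^× is cyclic (|G| = 16); a cyclic group of order m has exactly φ(d) elements of each order d | m, and none otherwise.
19 does not divide 16, so no element of (Z/17Z)^× has order 19.

0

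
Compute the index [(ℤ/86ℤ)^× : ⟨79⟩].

14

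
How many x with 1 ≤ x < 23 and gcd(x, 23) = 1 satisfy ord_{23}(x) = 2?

1

φ(23) = 23 − 1 = 22 = 2 · 11.
Since (Z/23Z)^× is cyclic of order 22, the number of elements of order d is φ(d) when d | 22 and 0 otherwise.
2 | 22, and φ(2) = 2 − 1 = 1.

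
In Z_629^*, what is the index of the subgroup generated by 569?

24

By Lagrange's theorem, ord_629(569) divides φ(629) = φ(17·37) = (17−1)·(37−1) = 16·36 = 576 = 2^6 · 3^2.
Divisors of 576: 1, 2, 3, 4, 6, 8, 9, 12, 16, 18, 24, 32, 36, 48, 64, 72, 96, 144, 192, 288, 576.
Compute 569^d (mod 629) for the divisors d until we hit 1:
569^1 ≡ 569 (mod 629)
569^2 ≡ 455 (mod 629)
569^3 ≡ 376 (mod 629)
569^4 ≡ 84 (mod 629)
569^6 ≡ 480 (mod 629)
569^8 ≡ 137 (mod 629)
569^9 ≡ 586 (mod 629)
569^12 ≡ 186 (mod 629)
569^16 ≡ 528 (mod 629)
569^18 ≡ 591 (mod 629)
569^24 ≡ 1 (mod 629) ✓
The order of 569 is 24, so the subgroup it generates has 24 elements.
Index = |(Z/629Z)^×| / |⟨569⟩| = 576 / 24 = 24.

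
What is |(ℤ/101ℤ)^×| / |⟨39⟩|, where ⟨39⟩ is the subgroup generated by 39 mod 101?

5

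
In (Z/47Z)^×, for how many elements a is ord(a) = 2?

φ(47) = 47 − 1 = 46 = 2 · 23.
In a cyclic group of order 46, there are φ(d) elements of order d for each divisor d of 46, and zero for non-divisors.
2 | 46, and φ(2) = 2 − 1 = 1.

1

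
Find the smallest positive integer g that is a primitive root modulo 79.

3

φ(79) = 79 − 1 = 78 = 2 · 3 · 13.
Test candidates g = 2, 3, … against the prime factors q ∈ {2, 3, 13} of φ(79): g is a generator iff g^(78/q) ≢ 1 for every such q.
g = 2: 2^39 ≡ 1 — hits 1, so not a primitive root.
g = 3: 3^39 ≡ 78; 3^26 ≡ 23; 3^6 ≡ 18 — none is 1, so 3 is a primitive root.
The smallest primitive root modulo 79 is 3.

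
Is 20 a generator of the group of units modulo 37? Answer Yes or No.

φ(37) = 37 − 1 = 36 = 2^2 · 3^2.
It suffices to check that the order of 20 is not a proper divisor of 36: compute 20^(36/q) for q ∈ {2, 3}.
20^18 ≡ 36 (mod 37)  [q = 2: ≢ 1 ✓]
20^12 ≡ 26 (mod 37)  [q = 3: ≢ 1 ✓]
None equal 1, so ord_37(20) = 36: 20 is a primitive root.

Yes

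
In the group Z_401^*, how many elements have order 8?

φ(401) = 401 − 1 = 400 = 2^4 · 5^2.
In a cyclic group of order 400, there are φ(d) elements of order d for each divisor d of 400, and zero for non-divisors.
8 = 2^3 divides 400, and φ(8) = 4.

4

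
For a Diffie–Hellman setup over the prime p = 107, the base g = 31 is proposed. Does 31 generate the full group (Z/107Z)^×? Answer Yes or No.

Yes

φ(107) = 107 − 1 = 106 = 2 · 53.
An element g generates (Z/107Z)^× iff g^(106/q) ≢ 1 (mod 107) for each prime q ∈ {2, 53}.
31^53 ≡ 106 (mod 107)  [q = 2: ≢ 1 ✓]
31^2 ≡ 105 (mod 107)  [q = 53: ≢ 1 ✓]
None equal 1, so ord_107(31) = 106: 31 is a primitive root.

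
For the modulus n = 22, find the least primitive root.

7

φ(22) = φ(2)·φ(11) = 1·10 = 10 = 2 · 5.
g is a primitive root iff g^(10/q) ≢ 1 (mod 22) for each prime q ∈ {2, 5}.
g = 2: gcd(2, 22) = 2 > 1, not a unit — skip.
g = 3: 3^5 ≡ 1 — hits 1, so not a primitive root.
g = 4: gcd(4, 22) = 2 > 1, not a unit — skip.
g = 5: 5^5 ≡ 1 — hits 1, so not a primitive root.
g = 6: gcd(6, 22) = 2 > 1, not a unit — skip.
g = 7: 7^5 ≡ 21; 7^2 ≡ 5 — none is 1, so 7 is a primitive root.
So 7 is the smallest generator of (Z/22Z)^×.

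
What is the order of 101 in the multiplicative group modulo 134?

66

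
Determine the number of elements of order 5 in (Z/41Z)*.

φ(41) = 41 − 1 = 40 = 2^3 · 5.
Since (Z/41Z)^× is cyclic of order 40, the number of elements of order d is φ(d) when d | 40 and 0 otherwise.
5 | 40, and φ(5) = 5 − 1 = 4.

4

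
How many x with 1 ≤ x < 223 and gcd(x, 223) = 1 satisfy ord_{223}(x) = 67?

φ(223) = 223 − 1 = 222 = 2 · 3 · 37.
In a cyclic group of order 222, there are φ(d) elements of order d for each divisor d of 222, and zero for non-divisors.
67 does not divide 222, so no element of (Z/223Z)^× has order 67.

0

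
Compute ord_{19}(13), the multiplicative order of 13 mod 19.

18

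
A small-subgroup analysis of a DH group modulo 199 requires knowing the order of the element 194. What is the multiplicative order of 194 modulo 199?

By Lagrange's theorem, ord_199(194) divides φ(199) = 199 − 1 = 198 = 2 · 3^2 · 11.
Divisors of 198: 1, 2, 3, 6, 9, 11, 18, 22, 33, 66, 99, 198.
Check 194^d mod 199 for each divisor in increasing order:
194^1 ≡ 194 (mod 199)
194^2 ≡ 25 (mod 199)
194^3 ≡ 74 (mod 199)
194^6 ≡ 103 (mod 199)
194^9 ≡ 60 (mod 199)
194^11 ≡ 107 (mod 199)
194^18 ≡ 18 (mod 199)
194^22 ≡ 106 (mod 199)
194^33 ≡ 198 (mod 199)
194^66 ≡ 1 (mod 199) ✓
Hence ord(194) = 66.

66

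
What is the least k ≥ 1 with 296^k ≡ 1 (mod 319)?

The order of 296 must divide φ(319) = φ(11·29) = (11−1)·(29−1) = 10·28 = 280 = 2^3 · 5 · 7.
Divisors of 280: 1, 2, 4, 5, 7, 8, 10, 14, 20, 28, 35, 40, 56, 70, 140, 280.
Check 296^d mod 319 for each divisor in increasing order:
296^1 ≡ 296
296^2 ≡ 210
296^4 ≡ 78
296^5 ≡ 120
296^7 ≡ 318
296^8 ≡ 23
296^10 ≡ 45
296^14 ≡ 1
Hence ord(296) = 14.

14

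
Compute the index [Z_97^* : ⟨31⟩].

The order of 31 must divide φ(97) = 97 − 1 = 96 = 2^5 · 3.
Divisors of 96: 1, 2, 3, 4, 6, 8, 12, 16, 24, 32, 48, 96.
Test each divisor d:
31^1 ≡ 31 (mod 97)
31^2 ≡ 88 (mod 97)
31^3 ≡ 12 (mod 97)
31^4 ≡ 81 (mod 97)
31^6 ≡ 47 (mod 97)
31^8 ≡ 62 (mod 97)
31^12 ≡ 75 (mod 97)
31^16 ≡ 61 (mod 97)
31^24 ≡ 96 (mod 97)
31^32 ≡ 35 (mod 97)
31^48 ≡ 1 (mod 97) ✓
Thus |⟨31⟩| = ord(31) = 48.
Index = |(Z/97Z)^×| / |⟨31⟩| = 96 / 48 = 2.

2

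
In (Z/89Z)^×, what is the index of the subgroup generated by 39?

The order of 39 must divide φ(89) = 89 − 1 = 88 = 2^3 · 11.
Divisors of 88: 1, 2, 4, 8, 11, 22, 44, 88.
Test each divisor d:
39^1 ≡ 39
39^2 ≡ 8
39^4 ≡ 64
39^8 ≡ 2
39^11 ≡ 1
Thus |⟨39⟩| = ord(39) = 11.
Index = |(Z/89Z)^×| / |⟨39⟩| = 88 / 11 = 8.

8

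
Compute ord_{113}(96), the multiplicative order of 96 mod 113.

112

ord(96) | φ(113) = 113 − 1 = 112 = 2^4 · 7.
Divisors of 112: 1, 2, 4, 7, 8, 14, 16, 28, 56, 112.
Evaluate successive powers at the divisors of 112:
96^1 ≡ 96 (mod 113)
96^2 ≡ 63 (mod 113)
96^4 ≡ 14 (mod 113)
96^7 ≡ 35 (mod 113)
96^8 ≡ 83 (mod 113)
96^14 ≡ 95 (mod 113)
96^16 ≡ 109 (mod 113)
96^28 ≡ 98 (mod 113)
96^56 ≡ 112 (mod 113)
96^112 ≡ 1 (mod 113) ✓
So ord_113(96) = 112.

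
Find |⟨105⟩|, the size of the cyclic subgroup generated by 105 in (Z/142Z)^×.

14

Since 105 ∈ (Z/142Z)^×, its order divides φ(142) = φ(2)·φ(71) = 1·70 = 70 = 2 · 5 · 7.
Divisors of 70: 1, 2, 5, 7, 10, 14, 35, 70.
Compute 105^d (mod 142) for the divisors d until we hit 1:
105^1 ≡ 105 (mod 142)
105^2 ≡ 91 (mod 142)
105^5 ≡ 39 (mod 142)
105^7 ≡ 141 (mod 142)
105^10 ≡ 101 (mod 142)
105^14 ≡ 1 (mod 142) ✓
So ord_142(105) = 14.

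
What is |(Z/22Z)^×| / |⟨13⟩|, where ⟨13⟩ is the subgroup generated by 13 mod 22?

ord(13) | φ(22) = φ(2)·φ(11) = 1·10 = 10 = 2 · 5.
Divisors of 10: 1, 2, 5, 10.
Evaluate successive powers at the divisors of 10:
13^1 ≡ 13 (mod 22)
13^2 ≡ 15 (mod 22)
13^5 ≡ 21 (mod 22)
13^10 ≡ 1 (mod 22) ✓
The order of 13 is 10, so the subgroup it generates has 10 elements.
Index = |(Z/22Z)^×| / |⟨13⟩| = 10 / 10 = 1.

1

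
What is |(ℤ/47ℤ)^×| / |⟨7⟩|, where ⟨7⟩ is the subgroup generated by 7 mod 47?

2

By Lagrange's theorem, ord_47(7) divides φ(47) = 47 − 1 = 46 = 2 · 23.
Divisors of 46: 1, 2, 23, 46.
Check 7^d mod 47 for each divisor in increasing order:
7^1 ≡ 7 (mod 47)
7^2 ≡ 2 (mod 47)
7^23 ≡ 1 (mod 47) ✓
The order of 7 is 23, so the subgroup it generates has 23 elements.
Index = |(Z/47Z)^×| / |⟨7⟩| = 46 / 23 = 2.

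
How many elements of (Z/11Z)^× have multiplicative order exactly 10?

φ(11) = 11 − 1 = 10 = 2 · 5.
In a cyclic group of order 10, there are φ(d) elements of order d for each divisor d of 10, and zero for non-divisors.
10 = 2 · 5 divides 10, and φ(10) = 4.

4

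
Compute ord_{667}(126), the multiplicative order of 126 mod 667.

308

Since 126 ∈ (Z/667Z)^×, its order divides φ(667) = φ(23·29) = (23−1)·(29−1) = 22·28 = 616 = 2^3 · 7 · 11.
Divisors of 616: 1, 2, 4, 7, 8, 11, 14, 22, 28, 44, 56, 77, 88, 154, 308, 616.
Compute 126^d (mod 667) for the divisors d until we hit 1:
126^1 ≡ 126 (mod 667)
126^2 ≡ 535 (mod 667)
126^4 ≡ 82 (mod 667)
126^7 ≡ 191 (mod 667)
126^8 ≡ 54 (mod 667)
126^11 ≡ 321 (mod 667)
126^14 ≡ 463 (mod 667)
126^22 ≡ 323 (mod 667)
126^28 ≡ 262 (mod 667)
126^44 ≡ 277 (mod 667)
126^56 ≡ 610 (mod 667)
126^77 ≡ 505 (mod 667)
126^88 ≡ 24 (mod 667)
126^154 ≡ 231 (mod 667)
126^308 ≡ 1 (mod 667) ✓
Hence ord(126) = 308.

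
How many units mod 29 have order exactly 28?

12

φ(29) = 29 − 1 = 28 = 2^2 · 7.
(Z/29Z)^× is cyclic (|G| = 28); a cyclic group of order m has exactly φ(d) elements of each order d | m, and none otherwise.
28 = 2^2 · 7 divides 28, and φ(28) = 12.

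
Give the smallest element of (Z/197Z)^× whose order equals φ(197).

2

φ(197) = 197 − 1 = 196 = 2^2 · 7^2.
g is a primitive root iff g^(196/q) ≢ 1 (mod 197) for each prime q ∈ {2, 7}.
g = 2: 2^98 ≡ 196; 2^28 ≡ 104 — none is 1, so 2 is a primitive root.
Hence the least primitive root of 197 is 2.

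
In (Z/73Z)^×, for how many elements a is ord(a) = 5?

φ(73) = 73 − 1 = 72 = 2^3 · 3^2.
(Z/73Z)^× is cyclic (|G| = 72); a cyclic group of order m has exactly φ(d) elements of each order d | m, and none otherwise.
Here 72 is not a multiple of 5, so there are no elements of order 5.

0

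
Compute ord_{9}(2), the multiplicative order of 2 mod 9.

6

ord(2) | φ(9) = φ(3^2) = 3·(3−1) = 6 = 2 · 3.
Divisors of 6: 1, 2, 3, 6.
Check 2^d mod 9 for each divisor in increasing order:
2^1 ≡ 2 (mod 9)
2^2 ≡ 4 (mod 9)
2^3 ≡ 8 (mod 9)
2^6 ≡ 1 (mod 9) ✓
The smallest such exponent is 6, so the order of 2 is 6.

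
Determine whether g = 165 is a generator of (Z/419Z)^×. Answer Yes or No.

Yes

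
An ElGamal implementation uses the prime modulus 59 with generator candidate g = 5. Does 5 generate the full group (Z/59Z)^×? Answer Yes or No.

No

φ(59) = 59 − 1 = 58 = 2 · 29.
An element g generates (Z/59Z)^× iff g^(58/q) ≢ 1 (mod 59) for each prime q ∈ {2, 29}.
5^29 ≡ 1 (mod 59)  [q = 2: ≡ 1 ✗]
5^2 ≡ 25 (mod 59)  [q = 29: ≢ 1 ✓]
5^29 ≡ 1 shows ord(5) | 29, strictly less than φ(59); not a primitive root.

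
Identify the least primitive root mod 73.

5

φ(73) = 73 − 1 = 72 = 2^3 · 3^2.
Test candidates g = 2, 3, … against the prime factors q ∈ {2, 3} of φ(73): g is a generator iff g^(72/q) ≢ 1 for every such q.
g = 2: 2^36 ≡ 1 — hits 1, so not a primitive root.
g = 3: 3^36 ≡ 1 — hits 1, so not a primitive root.
g = 4: 4^36 ≡ 1 — hits 1, so not a primitive root.
g = 5: 5^36 ≡ 72; 5^24 ≡ 8 — none is 1, so 5 is a primitive root.
Hence the least primitive root of 73 is 5.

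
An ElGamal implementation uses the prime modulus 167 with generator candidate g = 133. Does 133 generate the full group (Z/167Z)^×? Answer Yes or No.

No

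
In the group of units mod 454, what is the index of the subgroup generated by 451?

1

Since 451 ∈ (Z/454Z)^×, its order divides φ(454) = φ(2)·φ(227) = 1·226 = 226 = 2 · 113.
Divisors of 226: 1, 2, 113, 226.
Check 451^d mod 454 for each divisor in increasing order:
451^1 ≡ 451 (mod 454)
451^2 ≡ 9 (mod 454)
451^113 ≡ 453 (mod 454)
451^226 ≡ 1 (mod 454) ✓
So ord_454(451) = 226, hence |⟨451⟩| = 226.
[(Z/454Z)^× : ⟨451⟩] = 226/226 = 1.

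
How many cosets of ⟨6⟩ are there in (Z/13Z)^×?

1

ord(6) | φ(13) = 13 − 1 = 12 = 2^2 · 3.
Divisors of 12: 1, 2, 3, 4, 6, 12.
Compute 6^d (mod 13) for the divisors d until we hit 1:
6^1 ≡ 6 (mod 13)
6^2 ≡ 10 (mod 13)
6^3 ≡ 8 (mod 13)
6^4 ≡ 9 (mod 13)
6^6 ≡ 12 (mod 13)
6^12 ≡ 1 (mod 13) ✓
The order of 6 is 12, so the subgroup it generates has 12 elements.
Index = |(Z/13Z)^×| / |⟨6⟩| = 12 / 12 = 1.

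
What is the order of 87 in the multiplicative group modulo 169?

The order of 87 must divide φ(169) = φ(13^2) = 13·(13−1) = 156 = 2^2 · 3 · 13.
Divisors of 156: 1, 2, 3, 4, 6, 12, 13, 26, 39, 52, 78, 156.
Compute 87^d (mod 169) for the divisors d until we hit 1:
87^1 ≡ 87 (mod 169)
87^2 ≡ 133 (mod 169)
87^3 ≡ 79 (mod 169)
87^4 ≡ 113 (mod 169)
87^6 ≡ 157 (mod 169)
87^12 ≡ 144 (mod 169)
87^13 ≡ 22 (mod 169)
87^26 ≡ 146 (mod 169)
87^39 ≡ 1 (mod 169) ✓
So ord_169(87) = 39.

39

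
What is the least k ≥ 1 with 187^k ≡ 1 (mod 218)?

27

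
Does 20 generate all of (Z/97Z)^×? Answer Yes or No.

φ(97) = 97 − 1 = 96 = 2^5 · 3.
20 is a primitive root mod 97 iff 20^(φ(97)/q) ≢ 1 for every prime q | φ(97), i.e. q ∈ {2, 3}.
20^48 ≡ 96 (mod 97)  [q = 2: ≢ 1 ✓]
20^32 ≡ 1 (mod 97)  [q = 3: ≡ 1 ✗]
The check at q = 3 fails, so 20 generates a proper subgroup.

No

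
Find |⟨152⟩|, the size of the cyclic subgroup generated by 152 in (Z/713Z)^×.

330

By Lagrange's theorem, ord_713(152) divides φ(713) = φ(23·31) = (23−1)·(31−1) = 22·30 = 660 = 2^2 · 3 · 5 · 11.
Divisors of 660: 1, 2, 3, 4, 5, 6, 10, 11, 12, 15, 20, 22, 30, 33, 44, 55, 60, 66, 110, 132, 165, 220, 330, 660.
Compute 152^d (mod 713) for the divisors d until we hit 1:
152^1 ≡ 152 (mod 713)
152^2 ≡ 288 (mod 713)
152^3 ≡ 283 (mod 713)
152^4 ≡ 236 (mod 713)
152^5 ≡ 222 (mod 713)
152^6 ≡ 233 (mod 713)
152^10 ≡ 87 (mod 713)
152^11 ≡ 390 (mod 713)
152^12 ≡ 101 (mod 713)
152^15 ≡ 63 (mod 713)
152^20 ≡ 439 (mod 713)
152^22 ≡ 231 (mod 713)
152^30 ≡ 404 (mod 713)
152^33 ≡ 252 (mod 713)
152^44 ≡ 599 (mod 713)
152^55 ≡ 459 (mod 713)
152^60 ≡ 652 (mod 713)
152^66 ≡ 47 (mod 713)
152^110 ≡ 346 (mod 713)
152^132 ≡ 70 (mod 713)
152^165 ≡ 528 (mod 713)
152^220 ≡ 645 (mod 713)
152^330 ≡ 1 (mod 713) ✓
Therefore the multiplicative order of 152 modulo 713 is 330.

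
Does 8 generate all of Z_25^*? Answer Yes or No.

Yes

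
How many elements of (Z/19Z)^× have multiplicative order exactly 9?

6

φ(19) = 19 − 1 = 18 = 2 · 3^2.
Since (Z/19Z)^× is cyclic of order 18, the number of elements of order d is φ(d) when d | 18 and 0 otherwise.
9 = 3^2 divides 18, and φ(9) = 6.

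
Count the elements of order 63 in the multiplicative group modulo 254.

36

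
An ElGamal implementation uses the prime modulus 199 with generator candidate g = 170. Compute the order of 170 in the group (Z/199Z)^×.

198

Since 170 ∈ (Z/199Z)^×, its order divides φ(199) = 199 − 1 = 198 = 2 · 3^2 · 11.
Divisors of 198: 1, 2, 3, 6, 9, 11, 18, 22, 33, 66, 99, 198.
Test each divisor d:
170^1 ≡ 170 (mod 199)
170^2 ≡ 45 (mod 199)
170^3 ≡ 88 (mod 199)
170^6 ≡ 182 (mod 199)
170^9 ≡ 96 (mod 199)
170^11 ≡ 141 (mod 199)
170^18 ≡ 62 (mod 199)
170^22 ≡ 180 (mod 199)
170^33 ≡ 107 (mod 199)
170^66 ≡ 106 (mod 199)
170^99 ≡ 198 (mod 199)
170^198 ≡ 1 (mod 199) ✓
Hence ord(170) = 198.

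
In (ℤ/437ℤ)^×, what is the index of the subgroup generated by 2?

2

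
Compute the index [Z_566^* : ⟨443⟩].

2

Since 443 ∈ (Z/566Z)^×, its order divides φ(566) = φ(2)·φ(283) = 1·282 = 282 = 2 · 3 · 47.
Divisors of 282: 1, 2, 3, 6, 47, 94, 141, 282.
Check 443^d mod 566 for each divisor in increasing order:
443^1 ≡ 443 (mod 566)
443^2 ≡ 413 (mod 566)
443^3 ≡ 141 (mod 566)
443^6 ≡ 71 (mod 566)
443^47 ≡ 521 (mod 566)
443^94 ≡ 327 (mod 566)
443^141 ≡ 1 (mod 566) ✓
So ord_566(443) = 141, hence |⟨443⟩| = 141.
[(Z/566Z)^× : ⟨443⟩] = 282/141 = 2.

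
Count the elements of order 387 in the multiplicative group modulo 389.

0

φ(389) = 389 − 1 = 388 = 2^2 · 97.
In a cyclic group of order 388, there are φ(d) elements of order d for each divisor d of 388, and zero for non-divisors.
Since 387 ∤ 388, the count is 0.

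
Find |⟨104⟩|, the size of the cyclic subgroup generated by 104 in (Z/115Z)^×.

22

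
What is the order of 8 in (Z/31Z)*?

5

The order of 8 must divide φ(31) = 31 − 1 = 30 = 2 · 3 · 5.
Divisors of 30: 1, 2, 3, 5, 6, 10, 15, 30.
Evaluate successive powers at the divisors of 30:
8^1 ≡ 8 (mod 31)
8^2 ≡ 2 (mod 31)
8^3 ≡ 16 (mod 31)
8^5 ≡ 1 (mod 31) ✓
So ord_31(8) = 5.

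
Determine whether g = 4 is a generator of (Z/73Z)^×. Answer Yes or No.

φ(73) = 73 − 1 = 72 = 2^3 · 3^2.
Test 4^(72/q) mod 73 for each prime factor q of 72:
4^36 ≡ 1 (mod 73)  [q = 2: ≡ 1 ✗]
4^24 ≡ 8 (mod 73)  [q = 3: ≢ 1 ✓]
Since 4^36 ≡ 1, the order of 4 divides 36 < 72, so 4 is not a primitive root.

No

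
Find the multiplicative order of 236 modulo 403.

60

By Lagrange's theorem, ord_403(236) divides φ(403) = φ(13·31) = (13−1)·(31−1) = 12·30 = 360 = 2^3 · 3^2 · 5.
Divisors of 360: 1, 2, 3, 4, 5, 6, 8, 9, 10, 12, 15, 18, 20, 24, 30, 36, 40, 45, 60, 72, 90, 120, 180, 360.
Check 236^d mod 403 for each divisor in increasing order:
236^1 ≡ 236 (mod 403)
236^2 ≡ 82 (mod 403)
236^3 ≡ 8 (mod 403)
236^4 ≡ 276 (mod 403)
236^5 ≡ 253 (mod 403)
236^6 ≡ 64 (mod 403)
236^8 ≡ 9 (mod 403)
236^9 ≡ 109 (mod 403)
236^10 ≡ 335 (mod 403)
236^12 ≡ 66 (mod 403)
236^15 ≡ 125 (mod 403)
236^18 ≡ 194 (mod 403)
236^20 ≡ 191 (mod 403)
236^24 ≡ 326 (mod 403)
236^30 ≡ 311 (mod 403)
236^36 ≡ 157 (mod 403)
236^40 ≡ 211 (mod 403)
236^45 ≡ 187 (mod 403)
236^60 ≡ 1 (mod 403) ✓
Hence ord(236) = 60.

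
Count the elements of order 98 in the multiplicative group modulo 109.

0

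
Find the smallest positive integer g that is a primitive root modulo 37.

2

φ(37) = 37 − 1 = 36 = 2^2 · 3^2.
Test candidates g = 2, 3, … against the prime factors q ∈ {2, 3} of φ(37): g is a generator iff g^(36/q) ≢ 1 for every such q.
g = 2: 2^18 ≡ 36; 2^12 ≡ 26 — none is 1, so 2 is a primitive root.
Hence the least primitive root of 37 is 2.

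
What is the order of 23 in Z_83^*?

41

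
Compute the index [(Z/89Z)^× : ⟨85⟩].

4

Since 85 ∈ (Z/89Z)^×, its order divides φ(89) = 89 − 1 = 88 = 2^3 · 11.
Divisors of 88: 1, 2, 4, 8, 11, 22, 44, 88.
Compute 85^d (mod 89) for the divisors d until we hit 1:
85^1 ≡ 85
85^2 ≡ 16
85^4 ≡ 78
85^8 ≡ 32
85^11 ≡ 88
85^22 ≡ 1
The order of 85 is 22, so the subgroup it generates has 22 elements.
Index = |(Z/89Z)^×| / |⟨85⟩| = 88 / 22 = 4.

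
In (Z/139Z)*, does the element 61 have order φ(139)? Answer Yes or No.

φ(139) = 139 − 1 = 138 = 2 · 3 · 23.
Test 61^(138/q) mod 139 for each prime factor q of 138:
61^69 ≡ 138 (mod 139)  [q = 2: ≢ 1 ✓]
61^46 ≡ 96 (mod 139)  [q = 3: ≢ 1 ✓]
61^6 ≡ 36 (mod 139)  [q = 23: ≢ 1 ✓]
Every test exponent gives a nontrivial residue, hence 61 generates the full group.

Yes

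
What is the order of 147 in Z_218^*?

9

Since 147 ∈ (Z/218Z)^×, its order divides φ(218) = φ(2)·φ(109) = 1·108 = 108 = 2^2 · 3^3.
Divisors of 108: 1, 2, 3, 4, 6, 9, 12, 18, 27, 36, 54, 108.
Test each divisor d:
147^1 ≡ 147 (mod 218)
147^2 ≡ 27 (mod 218)
147^3 ≡ 45 (mod 218)
147^4 ≡ 75 (mod 218)
147^6 ≡ 63 (mod 218)
147^9 ≡ 1 (mod 218) ✓
The smallest such exponent is 9, so the order of 147 is 9.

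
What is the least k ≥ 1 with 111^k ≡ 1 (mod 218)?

The order of 111 must divide φ(218) = φ(2)·φ(109) = 1·108 = 108 = 2^2 · 3^3.
Divisors of 108: 1, 2, 3, 4, 6, 9, 12, 18, 27, 36, 54, 108.
Evaluate successive powers at the divisors of 108:
111^1 ≡ 111 (mod 218)
111^2 ≡ 113 (mod 218)
111^3 ≡ 117 (mod 218)
111^4 ≡ 125 (mod 218)
111^6 ≡ 173 (mod 218)
111^9 ≡ 185 (mod 218)
111^12 ≡ 63 (mod 218)
111^18 ≡ 217 (mod 218)
111^27 ≡ 33 (mod 218)
111^36 ≡ 1 (mod 218) ✓
Therefore the multiplicative order of 111 modulo 218 is 36.

36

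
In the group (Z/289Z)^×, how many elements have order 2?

1

φ(289) = φ(17^2) = 17·(17−1) = 272 = 2^4 · 17.
Since (Z/289Z)^× is cyclic of order 272, the number of elements of order d is φ(d) when d | 272 and 0 otherwise.
2 | 272, and φ(2) = 2 − 1 = 1.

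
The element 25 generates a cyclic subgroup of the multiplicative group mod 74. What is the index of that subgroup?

The order of 25 must divide φ(74) = φ(2)·φ(37) = 1·36 = 36 = 2^2 · 3^2.
Divisors of 36: 1, 2, 3, 4, 6, 9, 12, 18, 36.
Compute 25^d (mod 74) for the divisors d until we hit 1:
25^1 ≡ 25 (mod 74)
25^2 ≡ 33 (mod 74)
25^3 ≡ 11 (mod 74)
25^4 ≡ 53 (mod 74)
25^6 ≡ 47 (mod 74)
25^9 ≡ 73 (mod 74)
25^12 ≡ 63 (mod 74)
25^18 ≡ 1 (mod 74) ✓
So ord_74(25) = 18, hence |⟨25⟩| = 18.
[(Z/74Z)^× : ⟨25⟩] = 36/18 = 2.

2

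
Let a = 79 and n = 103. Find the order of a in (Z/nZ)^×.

17

ord(79) | φ(103) = 103 − 1 = 102 = 2 · 3 · 17.
Divisors of 102: 1, 2, 3, 6, 17, 34, 51, 102.
Compute 79^d (mod 103) for the divisors d until we hit 1:
79^1 ≡ 79
79^2 ≡ 61
79^3 ≡ 81
79^6 ≡ 72
79^17 ≡ 1
So ord_103(79) = 17.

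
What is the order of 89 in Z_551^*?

252

Since 89 ∈ (Z/551Z)^×, its order divides φ(551) = φ(19·29) = (19−1)·(29−1) = 18·28 = 504 = 2^3 · 3^2 · 7.
Divisors of 504: 1, 2, 3, 4, 6, 7, 8, 9, 12, 14, 18, 21, 24, 28, 36, 42, 56, 63, 72, 84, 126, 168, 252, 504.
Evaluate successive powers at the divisors of 504:
89^1 ≡ 89 (mod 551)
89^2 ≡ 207 (mod 551)
89^3 ≡ 240 (mod 551)
89^4 ≡ 422 (mod 551)
89^6 ≡ 296 (mod 551)
89^7 ≡ 447 (mod 551)
89^8 ≡ 111 (mod 551)
89^9 ≡ 512 (mod 551)
89^12 ≡ 7 (mod 551)
89^14 ≡ 347 (mod 551)
89^18 ≡ 419 (mod 551)
89^21 ≡ 278 (mod 551)
89^24 ≡ 49 (mod 551)
89^28 ≡ 291 (mod 551)
89^36 ≡ 343 (mod 551)
89^42 ≡ 144 (mod 551)
89^56 ≡ 378 (mod 551)
89^63 ≡ 360 (mod 551)
89^72 ≡ 286 (mod 551)
89^84 ≡ 349 (mod 551)
89^126 ≡ 115 (mod 551)
89^168 ≡ 30 (mod 551)
89^252 ≡ 1 (mod 551) ✓
The smallest such exponent is 252, so the order of 89 is 252.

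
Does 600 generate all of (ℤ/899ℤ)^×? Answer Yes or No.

No

899 = 29 · 31 is a product of two distinct odd primes, so (Z/899Z)^× ≅ (Z/29Z)^× × (Z/31Z)^× is not cyclic.
No primitive root modulo 899 exists; in particular 600 is not one.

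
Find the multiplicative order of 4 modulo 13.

6

ord(4) | φ(13) = 13 − 1 = 12 = 2^2 · 3.
Divisors of 12: 1, 2, 3, 4, 6, 12.
Evaluate successive powers at the divisors of 12:
4^1 ≡ 4 (mod 13)
4^2 ≡ 3 (mod 13)
4^3 ≡ 12 (mod 13)
4^4 ≡ 9 (mod 13)
4^6 ≡ 1 (mod 13) ✓
So ord_13(4) = 6.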